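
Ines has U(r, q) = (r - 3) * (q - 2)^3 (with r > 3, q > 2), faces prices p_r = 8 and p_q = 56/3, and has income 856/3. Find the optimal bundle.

r* = 10, q* = 11

MU_r = (q−2)^3, MU_q = 3·(r−3)·(q−2)^2.
MRS = (1/3)·(q−2)/(r−3).
Tangency: set MRS = p_r/p_q = 8/(56/3) = 3/7.
So (1/3)·(q − 2)/(r − 3) = 3/7, i.e. (q − 2) = (9/7)·(r − 3).
Rewrite the budget in excess-of-subsistence terms: 8·(r − 3) + (56/3)·(q − 2) = 856/3 − 8·3 − (56/3)·2 = 224.
Substituting, 32·(r − 3) = 224, so r − 3 = 7 and r* = 10.
Then q − 2 = (9/7)·7 = 9, so q* = 11.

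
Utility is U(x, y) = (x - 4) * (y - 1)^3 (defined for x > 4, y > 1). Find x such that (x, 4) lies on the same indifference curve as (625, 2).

U(625, 2) = 621.
Set U(x, 4) = 621 and solve.
With y = 4: (4 − 1)^3 = 27, so (x − 4) = 621/27 = 23.
So x = 4 + 23 = 27.
Check: U(27, 4) = 621.

x = 27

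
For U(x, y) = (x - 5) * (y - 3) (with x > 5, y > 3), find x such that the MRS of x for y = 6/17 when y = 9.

MU_x = (y−3), MU_y = (x−5).
MRS = (y−3)/(x−5).
Substitute y = 9: MRS = 6/(x − 5). Setting this equal to 6/17 gives x − 5 = 6/(6/17) = 17, so x = 22.

x = 22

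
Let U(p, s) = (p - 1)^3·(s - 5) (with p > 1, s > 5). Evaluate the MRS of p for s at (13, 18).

MRS = 3.25

MU_p = 3·(p−1)^2·(s−5), MU_s = (p−1)^3.
MRS = (3/1)·(s−5)/(p−1).
At (13, 18): MRS = 3.25.
The indifference curve has slope −3.25 at this bundle.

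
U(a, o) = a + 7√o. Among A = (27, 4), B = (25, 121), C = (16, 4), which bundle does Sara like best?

Bundle B

Evaluate utility at each bundle:
U(A) = 41.000.
U(B) = 102.000.
U(C) = 30.000.
Highest utility is B, so B ≻ A ≻ C.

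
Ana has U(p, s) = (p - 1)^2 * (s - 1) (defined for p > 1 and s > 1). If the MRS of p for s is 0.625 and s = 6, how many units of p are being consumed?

p = 17

MU_p = 2·(p−1)·(s−1), MU_s = (p−1)^2.
MRS = (2/1)·(s−1)/(p−1).
Substitute s = 6: MRS = 10/(p − 1). Setting this equal to 0.625 gives p − 1 = 10/0.625 = 16, so p = 17.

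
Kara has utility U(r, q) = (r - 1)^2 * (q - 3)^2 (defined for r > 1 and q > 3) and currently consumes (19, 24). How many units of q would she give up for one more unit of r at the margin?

MU_r = 2·(r−1)·(q−3)^2, MU_q = 2·(r−1)^2·(q−3).
MRS = (q−3)/(r−1).
At (19, 24): MRS = 7/6.
So at (19, 24) the consumer would give up 7/6 units of q for one more unit of r.

MRS = 7/6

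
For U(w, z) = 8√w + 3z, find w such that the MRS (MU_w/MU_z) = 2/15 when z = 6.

w = 100

MU_w = 8/(2√w), MU_z = 3.
MRS = 8/(2√w) ÷ 3.
MRS depends only on w: (4/3)/√w = 2/15 ⇒ √w = (4/3)/(2/15) = 10 ⇒ w = 100.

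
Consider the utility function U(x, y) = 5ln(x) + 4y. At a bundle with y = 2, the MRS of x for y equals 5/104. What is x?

x = 26

MU_x = 5/x, MU_y = 4.
MRS = 5/x ÷ 4.
MRS depends only on x: 1.25/x = 5/104 ⇒ x = 1.25/(5/104) = 26.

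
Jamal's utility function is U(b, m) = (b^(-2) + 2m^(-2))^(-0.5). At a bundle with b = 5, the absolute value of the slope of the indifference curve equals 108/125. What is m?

For CES with ρ = -2, MRS = (1/2)·(m/b)^3.
Setting (1/2)·(m/5)^3 = 108/125 gives (m/5)^3 = 216/125, so m/5 = 1.2 and m = 6.

m = 6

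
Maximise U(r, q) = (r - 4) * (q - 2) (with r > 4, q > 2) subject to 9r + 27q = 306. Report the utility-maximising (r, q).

MU_r = (q−2), MU_q = (r−4).
MRS = (q−2)/(r−4).
Tangency: set MRS = p_r/p_q = 9/27 = 1/3.
So (q − 2)/(r − 4) = 1/3, i.e. (q − 2) = (1/3)·(r − 4).
Rewrite the budget in excess-of-subsistence terms: 9·(r − 4) + 27·(q − 2) = 306 − 9·4 − 27·2 = 216.
Substituting, 18·(r − 4) = 216, so r − 4 = 12 and r* = 16.
Then q − 2 = (1/3)·12 = 4, so q* = 6.

r* = 16, q* = 6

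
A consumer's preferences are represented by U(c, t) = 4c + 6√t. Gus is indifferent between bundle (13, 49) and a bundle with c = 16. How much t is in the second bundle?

U(13, 49) = 94.
Set U(16, t) = 94 and solve.
With c = 16: 6√t = 94 − 4·16 = 30, so √t = 5 and t = 25.
Check: U(16, 25) = 94.

t = 25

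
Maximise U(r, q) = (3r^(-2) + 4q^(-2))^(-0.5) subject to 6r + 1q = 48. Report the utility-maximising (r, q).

r* = 6, q* = 12

For CES with ρ = -2, MRS = (3/4)·(q/r)^3.
Tangency: set MRS = p_r/p_q = 6/1 = 6.
So (q/r)^3 = 8; taking the cube root, q/r = 2, i.e. q = 2·r.
Substitute into the budget 6·r + 1·q = 48: 8·r = 48, so r* = 6 and q* = 2·6 = 12.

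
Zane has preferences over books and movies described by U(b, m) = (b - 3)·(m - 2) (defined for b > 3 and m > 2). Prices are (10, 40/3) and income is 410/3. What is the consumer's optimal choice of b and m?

MU_b = (m−2), MU_m = (b−3).
MRS = (m−2)/(b−3).
Tangency: set MRS = p_b/p_m = 10/(40/3) = 0.75.
So (m − 2)/(b − 3) = 0.75, i.e. (m − 2) = 0.75·(b − 3).
Rewrite the budget in excess-of-subsistence terms: 10·(b − 3) + (40/3)·(m − 2) = 410/3 − 10·3 − (40/3)·2 = 80.
Substituting, 20·(b − 3) = 80, so b − 3 = 4 and b* = 7.
Then m − 2 = 0.75·4 = 3, so m* = 5.

b* = 7, m* = 5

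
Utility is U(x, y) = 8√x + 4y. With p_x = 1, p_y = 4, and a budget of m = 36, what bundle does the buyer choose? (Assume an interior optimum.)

MU_x = 8/(2√x), MU_y = 4.
MRS = 8/(2√x) ÷ 4.
Tangency: set MRS = p_x/p_y = 1/4 = 0.25.
MRS depends only on x: 1/√x = 0.25 ⇒ √x = 1/0.25 = 4 ⇒ x* = 16.
From the budget, 4·y = 36 − 1·16 = 20, so y* = 5.

x* = 16, y* = 5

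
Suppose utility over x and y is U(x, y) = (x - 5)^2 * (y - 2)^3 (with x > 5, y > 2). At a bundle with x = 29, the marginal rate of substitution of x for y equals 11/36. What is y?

y = 13

MU_x = 2·(x−5)·(y−2)^3, MU_y = 3·(x−5)^2·(y−2)^2.
MRS = (2/3)·(y−2)/(x−5).
Substitute x = 29: MRS = (y − 2)/36. Setting this equal to 11/36 gives y − 2 = (11/36)·36 = 11, so y = 13.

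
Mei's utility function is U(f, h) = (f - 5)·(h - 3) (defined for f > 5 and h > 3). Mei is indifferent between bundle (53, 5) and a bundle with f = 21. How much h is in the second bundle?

U(53, 5) = 96.
Set U(21, h) = 96 and solve.
With f = 21: (21 − 5) = 16, so (h − 3) = 96/16 = 6.
So h = 3 + 6 = 9.
Check: U(21, 9) = 96.

h = 9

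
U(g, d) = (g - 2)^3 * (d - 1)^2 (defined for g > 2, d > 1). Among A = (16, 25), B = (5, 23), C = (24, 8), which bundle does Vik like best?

Evaluate utility at each bundle:
U(A) = 1580544.
U(B) = 13068.
U(C) = 521752.
Highest utility is A, so A ≻ C ≻ B.

Bundle A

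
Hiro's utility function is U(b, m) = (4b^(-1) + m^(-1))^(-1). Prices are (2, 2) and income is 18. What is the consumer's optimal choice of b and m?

For CES with ρ = -1, MRS = (4/1)·(m/b)^2.
Tangency: set MRS = p_b/p_m = 2/2 = 1.
So (m/b)^2 = 0.25; taking the square root, m/b = 0.5, i.e. m = 0.5·b.
Substitute into the budget 2·b + 2·m = 18: 3·b = 18, so b* = 6 and m* = 0.5·6 = 3.

b* = 6, m* = 3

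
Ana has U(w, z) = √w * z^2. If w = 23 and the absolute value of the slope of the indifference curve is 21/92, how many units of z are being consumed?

z = 21

MU_w = 0.5·w^(-0.5)·z^2 and MU_z = 2·√w·z.
MRS = MU_w/MU_z = (0.25)·z/w.
Substitute w = 23: MRS = z/92. Setting z/92 = 21/92 gives z = (21/92)·92 = 21.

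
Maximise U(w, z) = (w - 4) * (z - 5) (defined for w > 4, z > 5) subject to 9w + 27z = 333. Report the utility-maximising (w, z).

w* = 13, z* = 8

MU_w = (z−5), MU_z = (w−4).
MRS = (z−5)/(w−4).
Tangency: set MRS = p_w/p_z = 9/27 = 1/3.
So (z − 5)/(w − 4) = 1/3, i.e. (z − 5) = (1/3)·(w − 4).
Rewrite the budget in excess-of-subsistence terms: 9·(w − 4) + 27·(z − 5) = 333 − 9·4 − 27·5 = 162.
Substituting, 18·(w − 4) = 162, so w − 4 = 9 and w* = 13.
Then z − 5 = (1/3)·9 = 3, so z* = 8.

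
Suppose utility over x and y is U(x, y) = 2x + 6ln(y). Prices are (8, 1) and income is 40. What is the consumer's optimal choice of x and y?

MU_x = 2, MU_y = 6/y.
MRS = 2 ÷ (6/y).
Tangency: set MRS = p_x/p_y = 8/1 = 8.
MRS depends only on y: (1/3)·y = 8 ⇒ y* = 8/(1/3) = 24.
From the budget, 8·x = 40 − 1·24 = 16, so x* = 2.

x* = 2, y* = 24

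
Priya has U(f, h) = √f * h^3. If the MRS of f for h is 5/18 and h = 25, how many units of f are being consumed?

MU_f = 0.5·f^(-0.5)·h^3 and MU_h = 3·√f·h^2.
MRS = MU_f/MU_h = (1/6)·h/f.
Substitute h = 25: MRS = (25/6)/f. Setting (25/6)/f = 5/18 gives f = (25/6)/(5/18) = 15.

f = 15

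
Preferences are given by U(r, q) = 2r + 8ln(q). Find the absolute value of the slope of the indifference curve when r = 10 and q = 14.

MU_r = 2, MU_q = 8/q.
MRS = 2 ÷ (8/q).
At (10, 14): MRS = 3.5.
That is, one extra unit of r is worth 3.5 units of q at the margin.

MRS = 3.5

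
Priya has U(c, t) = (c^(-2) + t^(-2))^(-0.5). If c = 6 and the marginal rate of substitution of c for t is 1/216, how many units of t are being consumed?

For CES with ρ = -2, MRS = (t/c)^3.
Setting (t/6)^3 = 1/216 gives t/6 = 1/6 and t = 1.

t = 1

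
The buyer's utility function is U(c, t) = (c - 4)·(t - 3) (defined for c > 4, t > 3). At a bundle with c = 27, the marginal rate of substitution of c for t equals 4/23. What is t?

MU_c = (t−3), MU_t = (c−4).
MRS = (t−3)/(c−4).
Substitute c = 27: MRS = (t − 3)/23. Setting this equal to 4/23 gives t − 3 = (4/23)·23 = 4, so t = 7.

t = 7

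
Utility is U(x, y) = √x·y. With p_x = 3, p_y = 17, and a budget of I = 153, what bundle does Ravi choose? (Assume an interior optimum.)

MU_x = 0.5·x^(-0.5)·y and MU_y = √x.
MRS = MU_x/MU_y = (0.5)·y/x.
Tangency: set MRS = p_x/p_y = 3/17.
So (0.5)·y/x = 3/17, i.e. y = (6/17)·x.
Substitute into the budget 3·x + 17·y = 153: 9·x = 153, so x* = 17.
Then y* = (6/17)·17 = 6.

x* = 17, y* = 6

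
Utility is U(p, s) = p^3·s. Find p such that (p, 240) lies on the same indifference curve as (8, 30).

U(8, 30) = 15360.
Set U(p, 240) = 15360 and solve.
With s = 240: p^3 = 15360/240 = 64; taking the cube root, p = 4.
Check: U(4, 240) = 15360.

p = 4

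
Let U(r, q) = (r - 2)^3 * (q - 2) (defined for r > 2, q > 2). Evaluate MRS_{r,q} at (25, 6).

MRS = 12/23

MU_r = 3·(r−2)^2·(q−2), MU_q = (r−2)^3.
MRS = (3/1)·(q−2)/(r−2).
At (25, 6): MRS = 12/23.
That is, one extra unit of r is worth 12/23 units of q at the margin.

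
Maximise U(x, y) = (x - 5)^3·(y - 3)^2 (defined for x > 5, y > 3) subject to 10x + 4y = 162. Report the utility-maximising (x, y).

MU_x = 3·(x−5)^2·(y−3)^2, MU_y = 2·(x−5)^3·(y−3).
MRS = (3/2)·(y−3)/(x−5).
Tangency: set MRS = p_x/p_y = 10/4 = 2.5.
So (3/2)·(y − 3)/(x − 5) = 2.5, i.e. (y − 3) = (5/3)·(x − 5).
Rewrite the budget in excess-of-subsistence terms: 10·(x − 5) + 4·(y − 3) = 162 − 10·5 − 4·3 = 100.
Substituting, (50/3)·(x − 5) = 100, so x − 5 = 6 and x* = 11.
Then y − 3 = (5/3)·6 = 10, so y* = 13.

x* = 11, y* = 13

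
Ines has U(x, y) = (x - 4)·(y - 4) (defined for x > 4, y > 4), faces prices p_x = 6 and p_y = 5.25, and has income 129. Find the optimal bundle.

x* = 11, y* = 12

MU_x = (y−4), MU_y = (x−4).
MRS = (y−4)/(x−4).
Tangency: set MRS = p_x/p_y = 6/5.25 = 8/7.
So (y − 4)/(x − 4) = 8/7, i.e. (y − 4) = (8/7)·(x − 4).
Rewrite the budget in excess-of-subsistence terms: 6·(x − 4) + 5.25·(y − 4) = 129 − 6·4 − 5.25·4 = 84.
Substituting, 12·(x − 4) = 84, so x − 4 = 7 and x* = 11.
Then y − 4 = (8/7)·7 = 8, so y* = 12.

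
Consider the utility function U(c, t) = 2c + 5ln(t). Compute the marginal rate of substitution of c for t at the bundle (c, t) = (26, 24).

MRS = 9.6

MU_c = 2, MU_t = 5/t.
MRS = 2 ÷ (5/t).
At (26, 24): MRS = 9.6.
The indifference curve has slope −9.6 at this bundle.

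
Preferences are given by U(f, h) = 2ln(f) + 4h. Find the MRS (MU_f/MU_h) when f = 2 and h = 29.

MRS = 0.25

MU_f = 2/f, MU_h = 4.
MRS = 2/f ÷ 4.
At (2, 29): MRS = 0.25.
That is, one extra unit of f is worth 0.25 units of h at the margin.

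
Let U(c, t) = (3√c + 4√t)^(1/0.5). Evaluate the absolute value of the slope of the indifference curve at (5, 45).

MRS = 2.25

For CES with ρ = 0.5, MRS = (3/4)·√(t/c).
At (5, 45): MRS = 2.25.
The indifference curve has slope −2.25 at this bundle.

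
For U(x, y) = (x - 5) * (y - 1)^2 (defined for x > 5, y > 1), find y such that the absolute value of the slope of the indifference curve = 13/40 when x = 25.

y = 14

MU_x = (y−1)^2, MU_y = 2·(x−5)·(y−1).
MRS = (1/2)·(y−1)/(x−5).
Substitute x = 25: MRS = (y − 1)/40. Setting this equal to 13/40 gives y − 1 = (13/40)·40 = 13, so y = 14.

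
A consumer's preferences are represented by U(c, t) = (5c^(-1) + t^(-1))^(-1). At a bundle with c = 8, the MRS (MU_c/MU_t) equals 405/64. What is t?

For CES with ρ = -1, MRS = (5/1)·(t/c)^2.
Setting (5/1)·(t/8)^2 = 405/64 gives (t/8)^2 = 81/64, so t/8 = 1.125 and t = 9.

t = 9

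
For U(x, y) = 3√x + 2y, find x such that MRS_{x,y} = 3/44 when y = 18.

x = 121

MU_x = 3/(2√x), MU_y = 2.
MRS = 3/(2√x) ÷ 2.
MRS depends only on x: 0.75/√x = 3/44 ⇒ √x = 0.75/(3/44) = 11 ⇒ x = 121.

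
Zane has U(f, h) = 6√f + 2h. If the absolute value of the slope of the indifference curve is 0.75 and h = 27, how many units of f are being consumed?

MU_f = 6/(2√f), MU_h = 2.
MRS = 6/(2√f) ÷ 2.
MRS depends only on f: 1.5/√f = 0.75 ⇒ √f = 1.5/0.75 = 2 ⇒ f = 4.

f = 4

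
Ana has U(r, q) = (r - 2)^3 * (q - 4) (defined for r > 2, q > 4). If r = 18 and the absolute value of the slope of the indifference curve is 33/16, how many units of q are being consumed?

q = 15

MU_r = 3·(r−2)^2·(q−4), MU_q = (r−2)^3.
MRS = (3/1)·(q−4)/(r−2).
Substitute r = 18: MRS = (q − 4)/(16/3). Setting this equal to 33/16 gives q − 4 = (33/16)·(16/3) = 11, so q = 15.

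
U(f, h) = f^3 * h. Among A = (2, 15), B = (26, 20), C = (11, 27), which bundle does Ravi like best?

Bundle B

Evaluate utility at each bundle:
U(A) = 120.
U(B) = 351520.
U(C) = 35937.
Highest utility is B, so B ≻ C ≻ A.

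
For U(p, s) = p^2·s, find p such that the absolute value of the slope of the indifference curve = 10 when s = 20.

p = 4

MU_p = 2·p·s and MU_s = p^2.
MRS = MU_p/MU_s = (2/1)·s/p.
Substitute s = 20: MRS = 40/p. Setting 40/p = 10 gives p = 40/10 = 4.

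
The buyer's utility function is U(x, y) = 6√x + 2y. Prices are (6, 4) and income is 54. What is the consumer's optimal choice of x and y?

x* = 1, y* = 12

MU_x = 6/(2√x), MU_y = 2.
MRS = 6/(2√x) ÷ 2.
Tangency: set MRS = p_x/p_y = 6/4 = 1.5.
MRS depends only on x: 1.5/√x = 1.5 ⇒ √x = 1.5/1.5 = 1 ⇒ x* = 1.
From the budget, 4·y = 54 − 6·1 = 48, so y* = 12.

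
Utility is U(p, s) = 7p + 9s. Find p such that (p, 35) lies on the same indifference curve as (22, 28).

U(22, 28) = 406.
Set U(p, 35) = 406 and solve.
7p + 9·35 = 406 ⇒ 7p = 91 ⇒ p = 13.
Check: U(13, 35) = 406.

p = 13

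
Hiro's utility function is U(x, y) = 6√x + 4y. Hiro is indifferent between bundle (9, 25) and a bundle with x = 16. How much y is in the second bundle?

y = 23.5

U(9, 25) = 118.
Set U(16, y) = 118 and solve.
With x = 16: √16 = 4, so 4y = 118 − 6·4 = 94 and y = 23.5.
Check: U(16, 23.5) = 118.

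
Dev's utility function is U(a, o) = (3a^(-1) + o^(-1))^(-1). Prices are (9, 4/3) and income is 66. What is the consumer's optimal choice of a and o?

a* = 6, o* = 9

For CES with ρ = -1, MRS = (3/1)·(o/a)^2.
Tangency: set MRS = p_a/p_o = 9/(4/3) = 6.75.
So (o/a)^2 = 2.25; taking the square root, o/a = 1.5, i.e. o = 1.5·a.
Substitute into the budget 9·a + (4/3)·o = 66: 11·a = 66, so a* = 6 and o* = 1.5·6 = 9.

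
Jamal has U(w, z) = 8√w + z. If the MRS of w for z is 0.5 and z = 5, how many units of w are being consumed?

MU_w = 8/(2√w), MU_z = 1.
MRS = 8/(2√w) ÷ 1.
MRS depends only on w: 4/√w = 0.5 ⇒ √w = 4/0.5 = 8 ⇒ w = 64.

w = 64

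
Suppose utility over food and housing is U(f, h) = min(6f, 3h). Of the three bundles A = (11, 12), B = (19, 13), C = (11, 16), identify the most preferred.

Bundle C

Evaluate utility at each bundle:
U(A) = 36.
U(B) = 39.
U(C) = 48.
Highest utility is C, so C ≻ B ≻ A.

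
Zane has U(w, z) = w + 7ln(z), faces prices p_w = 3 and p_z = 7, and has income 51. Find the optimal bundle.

w* = 10, z* = 3

MU_w = 1, MU_z = 7/z.
MRS = 1 ÷ (7/z).
Tangency: set MRS = p_w/p_z = 3/7.
MRS depends only on z: (1/7)·z = 3/7 ⇒ z* = (3/7)/(1/7) = 3.
From the budget, 3·w = 51 − 7·3 = 30, so w* = 10.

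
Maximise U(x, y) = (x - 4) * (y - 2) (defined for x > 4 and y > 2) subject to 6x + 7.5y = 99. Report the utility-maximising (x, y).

MU_x = (y−2), MU_y = (x−4).
MRS = (y−2)/(x−4).
Tangency: set MRS = p_x/p_y = 6/7.5 = 0.8.
So (y − 2)/(x − 4) = 0.8, i.e. (y − 2) = 0.8·(x − 4).
Rewrite the budget in excess-of-subsistence terms: 6·(x − 4) + 7.5·(y − 2) = 99 − 6·4 − 7.5·2 = 60.
Substituting, 12·(x − 4) = 60, so x − 4 = 5 and x* = 9.
Then y − 2 = 0.8·5 = 4, so y* = 6.

x* = 9, y* = 6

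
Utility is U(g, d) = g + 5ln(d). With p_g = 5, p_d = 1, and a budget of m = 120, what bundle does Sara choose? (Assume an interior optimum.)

MU_g = 1, MU_d = 5/d.
MRS = 1 ÷ (5/d).
Tangency: set MRS = p_g/p_d = 5/1 = 5.
MRS depends only on d: 0.2·d = 5 ⇒ d* = 5/0.2 = 25.
From the budget, 5·g = 120 − 1·25 = 95, so g* = 19.

g* = 19, d* = 25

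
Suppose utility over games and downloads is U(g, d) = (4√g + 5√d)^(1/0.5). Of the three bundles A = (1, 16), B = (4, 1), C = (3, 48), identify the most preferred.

Bundle C

Evaluate utility at each bundle:
U(A) = 576.000.
U(B) = 169.000.
U(C) = 1728.000.
Highest utility is C, so C ≻ A ≻ B.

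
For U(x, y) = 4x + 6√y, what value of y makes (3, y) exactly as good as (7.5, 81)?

y = 144

U(7.5, 81) = 84.
Set U(3, y) = 84 and solve.
With x = 3: 6√y = 84 − 4·3 = 72, so √y = 12 and y = 144.
Check: U(3, 144) = 84.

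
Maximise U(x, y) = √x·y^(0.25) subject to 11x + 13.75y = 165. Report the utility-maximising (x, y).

MU_x = 0.5·x^(-0.5)·y^(0.25) and MU_y = 0.25·√x·y^(-0.75).
MRS = MU_x/MU_y = (2)·y/x.
Tangency: set MRS = p_x/p_y = 11/13.75 = 0.8.
So (2)·y/x = 0.8, i.e. y = 0.4·x.
Substitute into the budget 11·x + 13.75·y = 165: 16.5·x = 165, so x* = 10.
Then y* = 0.4·10 = 4.

x* = 10, y* = 4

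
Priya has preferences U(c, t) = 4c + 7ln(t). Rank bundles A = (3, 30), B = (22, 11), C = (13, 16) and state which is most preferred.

Bundle B

Evaluate utility at each bundle:
U(A) = 35.808.
U(B) = 104.785.
U(C) = 71.408.
Highest utility is B, so B ≻ C ≻ A.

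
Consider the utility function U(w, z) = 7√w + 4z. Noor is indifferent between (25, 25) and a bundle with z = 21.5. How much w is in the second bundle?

w = 49

U(25, 25) = 135.
Set U(w, 21.5) = 135 and solve.
With z = 21.5: 7√w = 135 − 4·21.5 = 49, so √w = 7 and w = 49.
Check: U(49, 21.5) = 135.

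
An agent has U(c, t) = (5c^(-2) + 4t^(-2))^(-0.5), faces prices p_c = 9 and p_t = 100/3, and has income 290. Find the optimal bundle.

c* = 10, t* = 6

For CES with ρ = -2, MRS = (5/4)·(t/c)^3.
Tangency: set MRS = p_c/p_t = 9/(100/3) = 27/100.
So (t/c)^3 = 27/125; taking the cube root, t/c = 0.6, i.e. t = 0.6·c.
Substitute into the budget 9·c + (100/3)·t = 290: 29·c = 290, so c* = 10 and t* = 0.6·10 = 6.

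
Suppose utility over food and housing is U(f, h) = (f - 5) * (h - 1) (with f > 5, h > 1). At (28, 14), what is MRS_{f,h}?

MU_f = (h−1), MU_h = (f−5).
MRS = (h−1)/(f−5).
At (28, 14): MRS = 13/23.
The indifference curve has slope −13/23 at this bundle.

MRS = 13/23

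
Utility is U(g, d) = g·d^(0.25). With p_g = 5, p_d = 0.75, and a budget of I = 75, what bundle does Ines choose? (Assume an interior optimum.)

g* = 12, d* = 20

MU_g = d^(0.25) and MU_d = 0.25·g·d^(-0.75).
MRS = MU_g/MU_d = (4)·d/g.
Tangency: set MRS = p_g/p_d = 5/0.75 = 20/3.
So (4)·d/g = 20/3, i.e. d = (5/3)·g.
Substitute into the budget 5·g + 0.75·d = 75: 6.25·g = 75, so g* = 12.
Then d* = (5/3)·12 = 20.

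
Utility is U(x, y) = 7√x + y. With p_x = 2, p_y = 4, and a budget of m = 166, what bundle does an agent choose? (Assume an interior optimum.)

MU_x = 7/(2√x), MU_y = 1.
MRS = 7/(2√x) ÷ 1.
Tangency: set MRS = p_x/p_y = 2/4 = 0.5.
MRS depends only on x: 3.5/√x = 0.5 ⇒ √x = 3.5/0.5 = 7 ⇒ x* = 49.
From the budget, 4·y = 166 − 2·49 = 68, so y* = 17.

x* = 49, y* = 17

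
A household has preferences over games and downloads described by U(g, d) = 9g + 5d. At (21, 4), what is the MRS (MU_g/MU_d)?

MRS = 1.8

MU_g = 9, MU_d = 5, so MRS = 9/5 = 1.8 at every bundle.
At (21, 4): MRS = 1.8.
So at (21, 4) the consumer would give up 1.8 units of d for one more unit of g.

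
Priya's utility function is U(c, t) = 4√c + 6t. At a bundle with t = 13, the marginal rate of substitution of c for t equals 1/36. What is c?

MU_c = 4/(2√c), MU_t = 6.
MRS = 4/(2√c) ÷ 6.
MRS depends only on c: (1/3)/√c = 1/36 ⇒ √c = (1/3)/(1/36) = 12 ⇒ c = 144.

c = 144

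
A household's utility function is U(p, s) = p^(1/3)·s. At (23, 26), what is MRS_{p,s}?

MRS = 26/69

MU_p = 1/3·p^(-2/3)·s and MU_s = p^(1/3).
MRS = MU_p/MU_s = (1/3)·s/p.
At (23, 26): MRS = 26/69.
That is, one extra unit of p is worth 26/69 units of s at the margin.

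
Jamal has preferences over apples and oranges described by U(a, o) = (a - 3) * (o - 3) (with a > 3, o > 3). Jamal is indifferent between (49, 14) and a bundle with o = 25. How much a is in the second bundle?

a = 26

U(49, 14) = 506.
Set U(a, 25) = 506 and solve.
With o = 25: (25 − 3) = 22, so (a − 3) = 506/22 = 23.
So a = 3 + 23 = 26.
Check: U(26, 25) = 506.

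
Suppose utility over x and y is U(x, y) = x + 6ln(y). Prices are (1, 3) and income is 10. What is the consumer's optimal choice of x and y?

MU_x = 1, MU_y = 6/y.
MRS = 1 ÷ (6/y).
Tangency: set MRS = p_x/p_y = 1/3.
MRS depends only on y: (1/6)·y = 1/3 ⇒ y* = (1/3)/(1/6) = 2.
From the budget, 1·x = 10 − 3·2 = 4, so x* = 4.

x* = 4, y* = 2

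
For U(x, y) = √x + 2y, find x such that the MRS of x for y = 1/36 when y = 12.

x = 81

MU_x = 1/(2√x), MU_y = 2.
MRS = 1/(2√x) ÷ 2.
MRS depends only on x: 0.25/√x = 1/36 ⇒ √x = 0.25/(1/36) = 9 ⇒ x = 81.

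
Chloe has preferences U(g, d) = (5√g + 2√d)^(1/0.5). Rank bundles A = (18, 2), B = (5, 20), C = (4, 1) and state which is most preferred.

Bundle A

Evaluate utility at each bundle:
U(A) = 578.000.
U(B) = 405.000.
U(C) = 144.000.
Highest utility is A, so A ≻ B ≻ C.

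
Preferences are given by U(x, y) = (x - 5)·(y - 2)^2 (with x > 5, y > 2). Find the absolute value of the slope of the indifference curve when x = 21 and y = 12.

MRS = 5/16

MU_x = (y−2)^2, MU_y = 2·(x−5)·(y−2).
MRS = (1/2)·(y−2)/(x−5).
At (21, 12): MRS = 5/16.
That is, one extra unit of x is worth 5/16 units of y at the margin.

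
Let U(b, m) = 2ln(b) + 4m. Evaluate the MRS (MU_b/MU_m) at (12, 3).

MU_b = 2/b, MU_m = 4.
MRS = 2/b ÷ 4.
At (12, 3): MRS = 1/24.
So at (12, 3) the consumer would give up 1/24 units of m for one more unit of b.

MRS = 1/24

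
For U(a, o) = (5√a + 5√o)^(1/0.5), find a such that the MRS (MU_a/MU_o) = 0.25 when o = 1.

a = 16

For CES with ρ = 0.5, MRS = √(o/a).
Setting √(1/a) = 0.25 gives 1/a = 1/16 and a = 16.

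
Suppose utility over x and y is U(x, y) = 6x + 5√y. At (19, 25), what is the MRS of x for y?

MRS = 12

MU_x = 6, MU_y = 5/(2√y).
MRS = 6 ÷ (5/(2√y)).
At (19, 25): MRS = 12.
So at (19, 25) the consumer would give up 12 units of y for one more unit of x.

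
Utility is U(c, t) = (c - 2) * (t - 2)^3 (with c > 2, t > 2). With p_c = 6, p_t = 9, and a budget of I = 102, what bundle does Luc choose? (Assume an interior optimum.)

MU_c = (t−2)^3, MU_t = 3·(c−2)·(t−2)^2.
MRS = (1/3)·(t−2)/(c−2).
Tangency: set MRS = p_c/p_t = 6/9 = 2/3.
So (1/3)·(t − 2)/(c − 2) = 2/3, i.e. (t − 2) = 2·(c − 2).
Rewrite the budget in excess-of-subsistence terms: 6·(c − 2) + 9·(t − 2) = 102 − 6·2 − 9·2 = 72.
Substituting, 24·(c − 2) = 72, so c − 2 = 3 and c* = 5.
Then t − 2 = 2·3 = 6, so t* = 8.

c* = 5, t* = 8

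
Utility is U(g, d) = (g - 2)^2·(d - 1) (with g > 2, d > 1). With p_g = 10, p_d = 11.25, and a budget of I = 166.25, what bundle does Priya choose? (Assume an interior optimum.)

MU_g = 2·(g−2)·(d−1), MU_d = (g−2)^2.
MRS = (2/1)·(d−1)/(g−2).
Tangency: set MRS = p_g/p_d = 10/11.25 = 8/9.
So (2/1)·(d − 1)/(g − 2) = 8/9, i.e. (d − 1) = (4/9)·(g − 2).
Rewrite the budget in excess-of-subsistence terms: 10·(g − 2) + 11.25·(d − 1) = 166.25 − 10·2 − 11.25·1 = 135.
Substituting, 15·(g − 2) = 135, so g − 2 = 9 and g* = 11.
Then d − 1 = (4/9)·9 = 4, so d* = 5.

g* = 11, d* = 5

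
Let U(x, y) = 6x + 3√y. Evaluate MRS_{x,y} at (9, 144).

MRS = 48

MU_x = 6, MU_y = 3/(2√y).
MRS = 6 ÷ (3/(2√y)).
At (9, 144): MRS = 48.
So at (9, 144) the consumer would give up 48 units of y for one more unit of x.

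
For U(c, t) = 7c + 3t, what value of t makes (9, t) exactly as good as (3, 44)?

U(3, 44) = 153.
Set U(9, t) = 153 and solve.
7·9 + 3t = 153 ⇒ 3t = 90 ⇒ t = 30.
Check: U(9, 30) = 153.

t = 30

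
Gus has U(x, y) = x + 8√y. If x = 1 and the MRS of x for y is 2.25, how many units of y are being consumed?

MU_x = 1, MU_y = 8/(2√y).
MRS = 1 ÷ (8/(2√y)).
MRS depends only on y: 0.25·√y = 2.25 ⇒ √y = 2.25/0.25 = 9 ⇒ y = 81.

y = 81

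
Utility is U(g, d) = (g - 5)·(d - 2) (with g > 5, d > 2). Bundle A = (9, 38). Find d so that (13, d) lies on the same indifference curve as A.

U(9, 38) = 144.
Set U(13, d) = 144 and solve.
With g = 13: (13 − 5) = 8, so (d − 2) = 144/8 = 18.
So d = 2 + 18 = 20.
Check: U(13, 20) = 144.

d = 20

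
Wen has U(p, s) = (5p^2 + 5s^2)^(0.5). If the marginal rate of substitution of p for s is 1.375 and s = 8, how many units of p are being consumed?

For CES with ρ = 2, MRS = (s/p)^(-1).
Setting (8/p)^(-1) = 1.375 gives 8/p = 8/11 and p = 11.

p = 11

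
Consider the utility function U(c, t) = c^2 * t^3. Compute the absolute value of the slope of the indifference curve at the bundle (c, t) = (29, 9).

MU_c = 2·c·t^3 and MU_t = 3·c^2·t^2.
MRS = MU_c/MU_t = (2/3)·t/c.
At (29, 9): MRS = 6/29.
That is, one extra unit of c is worth 6/29 units of t at the margin.

MRS = 6/29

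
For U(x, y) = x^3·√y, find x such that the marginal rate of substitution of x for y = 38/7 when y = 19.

MU_x = 3·x^2·√y and MU_y = 0.5·x^3·y^(-0.5).
MRS = MU_x/MU_y = (6)·y/x.
Substitute y = 19: MRS = 114/x. Setting 114/x = 38/7 gives x = 114/(38/7) = 21.

x = 21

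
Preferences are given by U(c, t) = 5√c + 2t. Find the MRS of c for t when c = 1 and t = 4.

MU_c = 5/(2√c), MU_t = 2.
MRS = 5/(2√c) ÷ 2.
At (1, 4): MRS = 1.25.
That is, one extra unit of c is worth 1.25 units of t at the margin.

MRS = 1.25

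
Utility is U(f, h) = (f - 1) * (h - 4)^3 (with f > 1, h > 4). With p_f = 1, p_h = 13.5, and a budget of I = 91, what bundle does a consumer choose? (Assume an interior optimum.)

MU_f = (h−4)^3, MU_h = 3·(f−1)·(h−4)^2.
MRS = (1/3)·(h−4)/(f−1).
Tangency: set MRS = p_f/p_h = 1/13.5 = 2/27.
So (1/3)·(h − 4)/(f − 1) = 2/27, i.e. (h − 4) = (2/9)·(f − 1).
Rewrite the budget in excess-of-subsistence terms: 1·(f − 1) + 13.5·(h − 4) = 91 − 1·1 − 13.5·4 = 36.
Substituting, 4·(f − 1) = 36, so f − 1 = 9 and f* = 10.
Then h − 4 = (2/9)·9 = 2, so h* = 6.

f* = 10, h* = 6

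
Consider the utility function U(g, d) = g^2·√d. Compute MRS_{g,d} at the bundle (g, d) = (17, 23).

MRS = 92/17

MU_g = 2·g·√d and MU_d = 0.5·g^2·d^(-0.5).
MRS = MU_g/MU_d = (4)·d/g.
At (17, 23): MRS = 92/17.
That is, one extra unit of g is worth 92/17 units of d at the margin.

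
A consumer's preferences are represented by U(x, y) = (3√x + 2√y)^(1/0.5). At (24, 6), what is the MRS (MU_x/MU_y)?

For CES with ρ = 0.5, MRS = (3/2)·√(y/x).
At (24, 6): MRS = 0.75.
The indifference curve has slope −0.75 at this bundle.

MRS = 0.75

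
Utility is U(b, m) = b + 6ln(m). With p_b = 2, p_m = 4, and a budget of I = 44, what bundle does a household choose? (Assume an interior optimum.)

MU_b = 1, MU_m = 6/m.
MRS = 1 ÷ (6/m).
Tangency: set MRS = p_b/p_m = 2/4 = 0.5.
MRS depends only on m: (1/6)·m = 0.5 ⇒ m* = 0.5/(1/6) = 3.
From the budget, 2·b = 44 − 4·3 = 32, so b* = 16.

b* = 16, m* = 3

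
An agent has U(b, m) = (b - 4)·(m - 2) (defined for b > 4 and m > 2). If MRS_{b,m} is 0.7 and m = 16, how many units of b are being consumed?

b = 24

MU_b = (m−2), MU_m = (b−4).
MRS = (m−2)/(b−4).
Substitute m = 16: MRS = 14/(b − 4). Setting this equal to 0.7 gives b − 4 = 14/0.7 = 20, so b = 24.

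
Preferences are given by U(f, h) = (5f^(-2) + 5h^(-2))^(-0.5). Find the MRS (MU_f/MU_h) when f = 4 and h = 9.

MRS = 729/64

For CES with ρ = -2, MRS = (h/f)^3.
At (4, 9): MRS = 729/64.
The indifference curve has slope −729/64 at this bundle.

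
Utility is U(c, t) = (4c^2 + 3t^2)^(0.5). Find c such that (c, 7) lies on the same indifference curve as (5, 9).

U depends on (c, t) only through S = 4c^2 + 3t^2, so equal utility means equal S. At (5, 9): S = 343.
With t = 7: 3·7^2 = 147, so 4c^2 = 343 − 147 = 196, i.e. c^2 = 49.
Hence c = √49 = 7.
Check: U(7, 7) = 18.5203.

c = 7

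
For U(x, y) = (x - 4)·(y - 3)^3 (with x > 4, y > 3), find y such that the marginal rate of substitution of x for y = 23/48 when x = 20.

y = 26

MU_x = (y−3)^3, MU_y = 3·(x−4)·(y−3)^2.
MRS = (1/3)·(y−3)/(x−4).
Substitute x = 20: MRS = (y − 3)/48. Setting this equal to 23/48 gives y − 3 = (23/48)·48 = 23, so y = 26.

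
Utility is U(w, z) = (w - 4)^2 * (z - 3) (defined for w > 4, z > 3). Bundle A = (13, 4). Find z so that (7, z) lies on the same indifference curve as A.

U(13, 4) = 81.
Set U(7, z) = 81 and solve.
With w = 7: (7 − 4)^2 = 9, so (z − 3) = 81/9 = 9.
So z = 3 + 9 = 12.
Check: U(7, 12) = 81.

z = 12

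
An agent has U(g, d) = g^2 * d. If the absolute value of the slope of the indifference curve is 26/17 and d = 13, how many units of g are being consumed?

MU_g = 2·g·d and MU_d = g^2.
MRS = MU_g/MU_d = (2/1)·d/g.
Substitute d = 13: MRS = 26/g. Setting 26/g = 26/17 gives g = 26/(26/17) = 17.

g = 17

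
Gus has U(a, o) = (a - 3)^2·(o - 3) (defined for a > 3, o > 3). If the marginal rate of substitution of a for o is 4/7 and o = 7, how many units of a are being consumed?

a = 17

MU_a = 2·(a−3)·(o−3), MU_o = (a−3)^2.
MRS = (2/1)·(o−3)/(a−3).
Substitute o = 7: MRS = 8/(a − 3). Setting this equal to 4/7 gives a − 3 = 8/(4/7) = 14, so a = 17.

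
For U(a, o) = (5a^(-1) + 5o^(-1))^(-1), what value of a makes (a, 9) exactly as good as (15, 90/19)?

a = 6

U depends on (a, o) only through S = 5a^(-1) + 5o^(-1), so equal utility means equal S. At (15, 90/19): S = 25/18.
With o = 9: 5·9^(-1) = 5/9, so 5a^(-1) = 25/18 − 5/9 = 5/6, i.e. a^(-1) = 1/6.
Hence a = 1/(1/6) = 6.
Check: U(6, 9) = 0.72.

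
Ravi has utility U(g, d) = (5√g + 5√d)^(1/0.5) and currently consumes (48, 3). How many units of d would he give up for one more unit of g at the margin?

For CES with ρ = 0.5, MRS = √(d/g).
At (48, 3): MRS = 0.25.
The indifference curve has slope −0.25 at this bundle.

MRS = 0.25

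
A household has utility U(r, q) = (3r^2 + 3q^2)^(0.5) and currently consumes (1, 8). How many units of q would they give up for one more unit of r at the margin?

For CES with ρ = 2, MRS = (q/r)^(-1).
At (1, 8): MRS = 0.125.
So at (1, 8) the consumer would give up 0.125 units of q for one more unit of r.

MRS = 0.125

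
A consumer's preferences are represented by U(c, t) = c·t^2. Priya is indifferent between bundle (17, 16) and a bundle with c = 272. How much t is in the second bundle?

U(17, 16) = 4352.
Set U(272, t) = 4352 and solve.
With c = 272: t^2 = 4352/272 = 16; taking the square root, t = 4.
Check: U(272, 4) = 4352.

t = 4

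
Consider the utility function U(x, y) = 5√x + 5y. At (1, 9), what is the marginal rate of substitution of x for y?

MRS = 0.5

MU_x = 5/(2√x), MU_y = 5.
MRS = 5/(2√x) ÷ 5.
At (1, 9): MRS = 0.5.
So at (1, 9) the consumer would give up 0.5 units of y for one more unit of x.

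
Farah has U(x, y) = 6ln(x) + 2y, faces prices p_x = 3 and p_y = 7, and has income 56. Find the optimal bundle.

x* = 7, y* = 5

MU_x = 6/x, MU_y = 2.
MRS = 6/x ÷ 2.
Tangency: set MRS = p_x/p_y = 3/7.
MRS depends only on x: 3/x = 3/7 ⇒ x* = 3/(3/7) = 7.
From the budget, 7·y = 56 − 3·7 = 35, so y* = 5.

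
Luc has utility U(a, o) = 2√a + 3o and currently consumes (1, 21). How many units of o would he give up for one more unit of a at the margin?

MU_a = 2/(2√a), MU_o = 3.
MRS = 2/(2√a) ÷ 3.
At (1, 21): MRS = 1/3.
The indifference curve has slope −1/3 at this bundle.

MRS = 1/3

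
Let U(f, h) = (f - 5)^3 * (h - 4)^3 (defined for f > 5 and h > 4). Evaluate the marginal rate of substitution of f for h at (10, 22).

MRS = 3.6

MU_f = 3·(f−5)^2·(h−4)^3, MU_h = 3·(f−5)^3·(h−4)^2.
MRS = (h−4)/(f−5).
At (10, 22): MRS = 3.6.
That is, one extra unit of f is worth 3.6 units of h at the margin.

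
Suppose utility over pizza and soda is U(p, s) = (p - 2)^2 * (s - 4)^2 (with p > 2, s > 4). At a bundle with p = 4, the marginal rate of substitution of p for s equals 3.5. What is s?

s = 11

MU_p = 2·(p−2)·(s−4)^2, MU_s = 2·(p−2)^2·(s−4).
MRS = (s−4)/(p−2).
Substitute p = 4: MRS = (s − 4)/2. Setting this equal to 3.5 gives s − 4 = 3.5·2 = 7, so s = 11.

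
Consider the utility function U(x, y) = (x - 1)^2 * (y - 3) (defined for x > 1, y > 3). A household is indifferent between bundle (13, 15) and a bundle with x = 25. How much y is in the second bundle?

U(13, 15) = 1728.
Set U(25, y) = 1728 and solve.
With x = 25: (25 − 1)^2 = 576, so (y − 3) = 1728/576 = 3.
So y = 3 + 3 = 6.
Check: U(25, 6) = 1728.

y = 6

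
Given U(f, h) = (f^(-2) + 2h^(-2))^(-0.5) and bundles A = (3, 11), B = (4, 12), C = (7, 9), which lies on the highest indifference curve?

Evaluate utility at each bundle:
U(A) = 2.799.
U(B) = 3.618.
U(C) = 4.709.
Highest utility is C, so C ≻ B ≻ A.

Bundle C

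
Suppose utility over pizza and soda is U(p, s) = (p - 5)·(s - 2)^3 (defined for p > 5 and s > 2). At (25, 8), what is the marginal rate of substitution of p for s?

MRS = 0.1

MU_p = (s−2)^3, MU_s = 3·(p−5)·(s−2)^2.
MRS = (1/3)·(s−2)/(p−5).
At (25, 8): MRS = 0.1.
The indifference curve has slope −0.1 at this bundle.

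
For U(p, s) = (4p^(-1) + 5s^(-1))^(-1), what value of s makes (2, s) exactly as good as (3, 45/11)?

s = 9

U depends on (p, s) only through S = 4p^(-1) + 5s^(-1), so equal utility means equal S. At (3, 45/11): S = 23/9.
With p = 2: 4·2^(-1) = 2, so 5s^(-1) = 23/9 − 2 = 5/9, i.e. s^(-1) = 1/9.
Hence s = 1/(1/9) = 9.
Check: U(2, 9) = 0.3913.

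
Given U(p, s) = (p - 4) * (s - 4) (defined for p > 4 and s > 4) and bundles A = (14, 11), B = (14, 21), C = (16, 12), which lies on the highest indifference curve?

Bundle B

Evaluate utility at each bundle:
U(A) = 70.
U(B) = 170.
U(C) = 96.
Highest utility is B, so B ≻ C ≻ A.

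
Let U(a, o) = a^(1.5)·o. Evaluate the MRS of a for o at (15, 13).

MU_a = 1.5·√a·o and MU_o = a^(1.5).
MRS = MU_a/MU_o = (1.5)·o/a.
At (15, 13): MRS = 1.3.
That is, one extra unit of a is worth 1.3 units of o at the margin.

MRS = 1.3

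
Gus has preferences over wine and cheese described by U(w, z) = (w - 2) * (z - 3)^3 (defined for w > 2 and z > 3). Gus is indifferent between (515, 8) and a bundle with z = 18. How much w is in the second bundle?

w = 21

U(515, 8) = 64125.
Set U(w, 18) = 64125 and solve.
With z = 18: (18 − 3)^3 = 3375, so (w − 2) = 64125/3375 = 19.
So w = 2 + 19 = 21.
Check: U(21, 18) = 64125.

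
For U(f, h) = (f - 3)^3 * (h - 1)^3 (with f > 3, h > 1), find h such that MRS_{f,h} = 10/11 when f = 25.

h = 21

MU_f = 3·(f−3)^2·(h−1)^3, MU_h = 3·(f−3)^3·(h−1)^2.
MRS = (h−1)/(f−3).
Substitute f = 25: MRS = (h − 1)/22. Setting this equal to 10/11 gives h − 1 = (10/11)·22 = 20, so h = 21.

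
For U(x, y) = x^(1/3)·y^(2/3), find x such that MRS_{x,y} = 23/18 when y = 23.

x = 9

MU_x = 1/3·x^(-2/3)·y^(2/3) and MU_y = 2/3·x^(1/3)·y^(-1/3).
MRS = MU_x/MU_y = (0.5)·y/x.
Substitute y = 23: MRS = 11.5/x. Setting 11.5/x = 23/18 gives x = 11.5/(23/18) = 9.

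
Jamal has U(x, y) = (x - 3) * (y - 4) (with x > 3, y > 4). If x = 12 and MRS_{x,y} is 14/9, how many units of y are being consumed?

y = 18

MU_x = (y−4), MU_y = (x−3).
MRS = (y−4)/(x−3).
Substitute x = 12: MRS = (y − 4)/9. Setting this equal to 14/9 gives y − 4 = (14/9)·9 = 14, so y = 18.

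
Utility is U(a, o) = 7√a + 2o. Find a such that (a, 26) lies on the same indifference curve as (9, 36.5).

U(9, 36.5) = 94.
Set U(a, 26) = 94 and solve.
With o = 26: 7√a = 94 − 2·26 = 42, so √a = 6 and a = 36.
Check: U(36, 26) = 94.

a = 36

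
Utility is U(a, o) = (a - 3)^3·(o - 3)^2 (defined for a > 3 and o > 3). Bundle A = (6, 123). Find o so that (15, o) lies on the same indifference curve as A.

U(6, 123) = 388800.
Set U(15, o) = 388800 and solve.
With a = 15: (15 − 3)^3 = 1728, so (o − 3)^2 = 388800/1728 = 225.
Taking the square root (with o > 3): o − 3 = 15, so o = 18.
Check: U(15, 18) = 388800.

o = 18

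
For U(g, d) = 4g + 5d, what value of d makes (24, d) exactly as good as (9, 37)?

d = 25

U(9, 37) = 221.
Set U(24, d) = 221 and solve.
4·24 + 5d = 221 ⇒ 5d = 125 ⇒ d = 25.
Check: U(24, 25) = 221.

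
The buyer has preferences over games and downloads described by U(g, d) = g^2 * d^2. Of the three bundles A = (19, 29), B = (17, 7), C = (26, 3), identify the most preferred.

Bundle A

Evaluate utility at each bundle:
U(A) = 303601.
U(B) = 14161.
U(C) = 6084.
Highest utility is A, so A ≻ B ≻ C.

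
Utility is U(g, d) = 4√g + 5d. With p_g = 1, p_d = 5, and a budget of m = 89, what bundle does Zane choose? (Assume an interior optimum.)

g* = 4, d* = 17

MU_g = 4/(2√g), MU_d = 5.
MRS = 4/(2√g) ÷ 5.
Tangency: set MRS = p_g/p_d = 1/5 = 0.2.
MRS depends only on g: 0.4/√g = 0.2 ⇒ √g = 0.4/0.2 = 2 ⇒ g* = 4.
From the budget, 5·d = 89 − 1·4 = 85, so d* = 17.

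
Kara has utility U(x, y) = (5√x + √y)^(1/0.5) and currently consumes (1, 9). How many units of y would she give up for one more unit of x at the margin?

For CES with ρ = 0.5, MRS = (5/1)·√(y/x).
At (1, 9): MRS = 15.
The indifference curve has slope −15 at this bundle.

MRS = 15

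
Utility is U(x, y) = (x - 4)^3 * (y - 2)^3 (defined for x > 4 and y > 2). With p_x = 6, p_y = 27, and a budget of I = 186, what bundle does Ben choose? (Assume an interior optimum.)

MU_x = 3·(x−4)^2·(y−2)^3, MU_y = 3·(x−4)^3·(y−2)^2.
MRS = (y−2)/(x−4).
Tangency: set MRS = p_x/p_y = 6/27 = 2/9.
So (y − 2)/(x − 4) = 2/9, i.e. (y − 2) = (2/9)·(x − 4).
Rewrite the budget in excess-of-subsistence terms: 6·(x − 4) + 27·(y − 2) = 186 − 6·4 − 27·2 = 108.
Substituting, 12·(x − 4) = 108, so x − 4 = 9 and x* = 13.
Then y − 2 = (2/9)·9 = 2, so y* = 4.

x* = 13, y* = 4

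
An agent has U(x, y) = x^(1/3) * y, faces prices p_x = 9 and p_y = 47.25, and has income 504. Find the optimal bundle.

x* = 14, y* = 8

MU_x = 1/3·x^(-2/3)·y and MU_y = x^(1/3).
MRS = MU_x/MU_y = (1/3)·y/x.
Tangency: set MRS = p_x/p_y = 9/47.25 = 4/21.
So (1/3)·y/x = 4/21, i.e. y = (4/7)·x.
Substitute into the budget 9·x + 47.25·y = 504: 36·x = 504, so x* = 14.
Then y* = (4/7)·14 = 8.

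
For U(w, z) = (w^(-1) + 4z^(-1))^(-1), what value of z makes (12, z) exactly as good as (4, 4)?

U depends on (w, z) only through S = w^(-1) + 4z^(-1), so equal utility means equal S. At (4, 4): S = 1.25.
With w = 12: 12^(-1) = 1/12, so 4z^(-1) = 1.25 − 1/12 = 7/6, i.e. z^(-1) = 7/24.
Hence z = 1/(7/24) = 24/7.
Check: U(12, 24/7) = 0.8.

z = 24/7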